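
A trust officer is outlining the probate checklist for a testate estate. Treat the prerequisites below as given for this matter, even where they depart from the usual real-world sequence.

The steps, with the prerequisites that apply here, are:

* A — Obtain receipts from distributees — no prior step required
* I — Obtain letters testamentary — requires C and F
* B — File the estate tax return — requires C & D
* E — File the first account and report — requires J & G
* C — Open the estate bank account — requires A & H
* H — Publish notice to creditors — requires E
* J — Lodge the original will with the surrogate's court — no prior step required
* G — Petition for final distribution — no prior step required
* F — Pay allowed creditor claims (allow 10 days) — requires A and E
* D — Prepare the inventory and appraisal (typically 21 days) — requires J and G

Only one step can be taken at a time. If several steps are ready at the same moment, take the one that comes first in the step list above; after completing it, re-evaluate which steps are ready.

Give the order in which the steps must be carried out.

A → J → G → E → H → C → F → I → D → B

Nothing is required for A, J and G. A is listed earlier → A first.
Now J and G have their prerequisites met. J is listed earlier, so J next.
G is the only step now ready → G.
Now E and D have their prerequisites met. E is listed earlier, so E next.
H and F now also ready, so the ready set is {H, F, D}; H is listed earlier → H.
C, F and D are all available; C is listed earlier → C.
Now F and D have their prerequisites met. F is listed earlier, so F next.
I and D are both available; I is listed earlier → I.
Next only D has its prerequisites met → D.
B is the only step now ready → B.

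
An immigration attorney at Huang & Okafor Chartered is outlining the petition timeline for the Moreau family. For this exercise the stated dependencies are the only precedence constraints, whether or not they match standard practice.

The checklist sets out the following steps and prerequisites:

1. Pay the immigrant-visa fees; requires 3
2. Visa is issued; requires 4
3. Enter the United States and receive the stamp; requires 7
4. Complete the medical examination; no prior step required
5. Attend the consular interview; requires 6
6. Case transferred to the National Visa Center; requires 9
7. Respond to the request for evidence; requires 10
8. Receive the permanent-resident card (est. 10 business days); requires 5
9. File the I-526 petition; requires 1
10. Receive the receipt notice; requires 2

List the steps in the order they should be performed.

4 has no prerequisites → 4 first.
Next only 2 has its prerequisites met → 2.
That leaves 10 as the only ready step → 10.
That leaves 7 as the only ready step → 7.
3 is the only step now ready → 3.
1 is the only step now ready → 1.
9 needed 1, now all done → 9.
6 needed 9, now all done → 6.
Next only 5 has its prerequisites met → 5.
8 is the only step now ready → 8.

4, 2, 10, 7, 3, 1, 9, 6, 5, 8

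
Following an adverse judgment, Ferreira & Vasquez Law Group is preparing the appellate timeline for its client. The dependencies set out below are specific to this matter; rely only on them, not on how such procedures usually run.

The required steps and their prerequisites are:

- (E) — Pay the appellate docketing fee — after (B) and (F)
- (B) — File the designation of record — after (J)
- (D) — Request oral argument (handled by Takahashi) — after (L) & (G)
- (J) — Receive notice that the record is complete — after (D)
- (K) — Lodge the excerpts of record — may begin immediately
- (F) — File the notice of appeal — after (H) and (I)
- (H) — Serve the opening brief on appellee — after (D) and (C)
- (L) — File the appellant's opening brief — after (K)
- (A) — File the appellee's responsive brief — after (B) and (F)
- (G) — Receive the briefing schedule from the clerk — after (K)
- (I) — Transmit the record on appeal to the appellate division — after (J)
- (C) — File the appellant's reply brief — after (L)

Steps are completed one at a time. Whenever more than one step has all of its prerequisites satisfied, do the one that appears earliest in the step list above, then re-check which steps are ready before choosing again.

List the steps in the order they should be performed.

(K) is the only step with nothing outstanding, so it goes first.
Now (L) and (G) have their prerequisites met. (L) is listed earlier, so (L) next.
(C) now also ready, so the ready set is {(G), (C)}; (G) is listed earlier → (G).
Now (D) and (C) have their prerequisites met. (D) is listed earlier, so (D) next.
Now (J) and (C) have their prerequisites met. (J) is listed earlier, so (J) next.
(B) and (I) now also ready, so the ready set is {(B), (I), (C)}; (B) is listed earlier → (B).
Ready: (I) and (C). (I) is listed earlier → (I).
(C) is the only step now ready → (C).
(H) needed (D) and (C), now all done → (H).
(F) needed (H) and (I), now all done → (F).
(E) and (A) are both available; (E) is listed earlier → (E).
(A) needed (B) and (F), now all done → (A).

(K) (L) (G) (D) (J) (B) (I) (C) (H) (F) (E) (A)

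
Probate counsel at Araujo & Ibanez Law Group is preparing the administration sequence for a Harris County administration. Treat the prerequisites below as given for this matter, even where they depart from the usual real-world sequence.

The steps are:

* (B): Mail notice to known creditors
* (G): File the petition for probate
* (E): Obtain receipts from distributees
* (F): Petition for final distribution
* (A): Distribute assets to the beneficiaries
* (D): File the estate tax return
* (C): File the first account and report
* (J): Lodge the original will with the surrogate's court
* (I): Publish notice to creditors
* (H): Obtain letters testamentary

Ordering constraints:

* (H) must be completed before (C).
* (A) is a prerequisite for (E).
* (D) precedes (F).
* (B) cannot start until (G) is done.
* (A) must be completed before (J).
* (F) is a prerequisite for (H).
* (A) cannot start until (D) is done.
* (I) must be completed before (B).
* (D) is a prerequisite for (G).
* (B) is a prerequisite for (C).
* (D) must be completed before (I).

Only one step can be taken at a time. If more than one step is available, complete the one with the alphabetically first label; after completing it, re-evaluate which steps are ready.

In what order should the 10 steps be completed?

Only (D) has no prerequisites, so it is first.
Ready: (A), (F), (G) and (I). (A) has the earlier label → (A).
(E), (F), (G), (I) and (J) are all available; (E) has the earlier label → (E).
(F), (G), (I) and (J) are all available; (F) has the earlier label → (F).
(H) now also ready, so the ready set is {(G), (H), (I), (J)}; (G) has the earlier label → (G).
Ready: (H), (I) and (J). (H) has the earlier label → (H).
Now (I) and (J) have their prerequisites met. (I) has the earlier label, so (I) next.
Ready: (B) and (J). (B) has the earlier label → (B).
Now (C) and (J) have their prerequisites met. (C) has the earlier label, so (C) next.
Next only (J) has its prerequisites met → (J).

(D), (A), (E), (F), (G), (H), (I), (B), (C), (J)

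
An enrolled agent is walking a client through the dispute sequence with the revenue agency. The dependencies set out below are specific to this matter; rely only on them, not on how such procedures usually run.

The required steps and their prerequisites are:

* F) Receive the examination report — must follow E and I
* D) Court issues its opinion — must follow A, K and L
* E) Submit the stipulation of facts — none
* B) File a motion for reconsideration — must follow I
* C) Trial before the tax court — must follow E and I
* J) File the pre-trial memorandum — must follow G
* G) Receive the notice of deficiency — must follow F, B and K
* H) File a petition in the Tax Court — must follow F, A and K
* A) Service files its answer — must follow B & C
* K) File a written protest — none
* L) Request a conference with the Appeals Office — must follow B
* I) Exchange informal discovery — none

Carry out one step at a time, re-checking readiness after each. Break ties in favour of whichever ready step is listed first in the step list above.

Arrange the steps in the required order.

Nothing is required for E, K and I. E is listed earlier → E first.
Now K and I have their prerequisites met. K is listed earlier, so K next.
Next only I has its prerequisites met → I.
F, B and C are all available; F is listed earlier → F.
Ready: B and C. B is listed earlier → B.
Now C, G and L have their prerequisites met. C is listed earlier, so C next.
A now also ready, so the ready set is {G, A, L}; G is listed earlier → G.
J, A and L are all available; J is listed earlier → J.
Ready: A and L. A is listed earlier → A.
Now H and L have their prerequisites met. H is listed earlier, so H next.
That leaves L as the only ready step → L.
D needed A, K and L, now all done → D.

E K I F B C G J A H L D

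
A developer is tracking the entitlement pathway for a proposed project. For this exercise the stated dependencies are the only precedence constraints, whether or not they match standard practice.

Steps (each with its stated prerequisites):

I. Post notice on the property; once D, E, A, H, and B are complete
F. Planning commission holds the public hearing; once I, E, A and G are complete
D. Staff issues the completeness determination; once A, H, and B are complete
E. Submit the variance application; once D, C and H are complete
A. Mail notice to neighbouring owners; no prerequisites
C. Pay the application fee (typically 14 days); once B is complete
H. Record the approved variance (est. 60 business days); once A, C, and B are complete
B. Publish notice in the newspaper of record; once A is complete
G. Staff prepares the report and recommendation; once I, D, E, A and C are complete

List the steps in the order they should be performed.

A, B, C, H, D, E, I, G, F

Only A has no prerequisites, so it is first.
Next only B has its prerequisites met → B.
That leaves C as the only ready step → C.
H needed A, C and B, now all done → H.
Next only D has its prerequisites met → D.
E is the only step now ready → E.
I is the only step now ready → I.
G needed I, D, E, A and C, now all done → G.
Next only F has its prerequisites met → F.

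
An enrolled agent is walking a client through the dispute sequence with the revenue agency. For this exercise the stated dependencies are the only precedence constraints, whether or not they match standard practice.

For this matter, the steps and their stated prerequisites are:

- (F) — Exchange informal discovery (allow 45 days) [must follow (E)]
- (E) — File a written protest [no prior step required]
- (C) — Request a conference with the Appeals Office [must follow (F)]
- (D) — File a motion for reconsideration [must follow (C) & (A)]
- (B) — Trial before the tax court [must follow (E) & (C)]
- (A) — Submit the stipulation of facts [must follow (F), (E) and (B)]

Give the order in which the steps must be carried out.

(E) is the only step with nothing outstanding, so it goes first.
Next only (F) has its prerequisites met → (F).
(C) needed (F), now all done → (C).
(B) needed (E) and (C), now all done → (B).
Next only (A) has its prerequisites met → (A).
(D) needed (C) and (A), now all done → (D).

(E) → (F) → (C) → (B) → (A) → (D)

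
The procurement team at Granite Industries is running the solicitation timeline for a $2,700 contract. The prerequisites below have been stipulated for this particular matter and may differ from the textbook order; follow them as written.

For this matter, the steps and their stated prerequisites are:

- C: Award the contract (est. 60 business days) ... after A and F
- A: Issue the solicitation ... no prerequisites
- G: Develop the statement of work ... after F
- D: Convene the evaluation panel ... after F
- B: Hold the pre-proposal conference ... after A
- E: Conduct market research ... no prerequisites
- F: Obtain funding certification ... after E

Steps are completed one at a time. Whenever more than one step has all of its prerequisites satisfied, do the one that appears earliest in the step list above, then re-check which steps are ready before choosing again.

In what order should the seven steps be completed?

A → B → E → F → C → G → D

A and E have no prerequisites; A is listed earlier, so A is first.
B now also ready, so the ready set is {B, E}; B is listed earlier → B.
Next only E has its prerequisites met → E.
F needed E, now all done → F.
C, G and D are all available; C is listed earlier → C.
Now G and D have their prerequisites met. G is listed earlier, so G next.
D is the only step now ready → D.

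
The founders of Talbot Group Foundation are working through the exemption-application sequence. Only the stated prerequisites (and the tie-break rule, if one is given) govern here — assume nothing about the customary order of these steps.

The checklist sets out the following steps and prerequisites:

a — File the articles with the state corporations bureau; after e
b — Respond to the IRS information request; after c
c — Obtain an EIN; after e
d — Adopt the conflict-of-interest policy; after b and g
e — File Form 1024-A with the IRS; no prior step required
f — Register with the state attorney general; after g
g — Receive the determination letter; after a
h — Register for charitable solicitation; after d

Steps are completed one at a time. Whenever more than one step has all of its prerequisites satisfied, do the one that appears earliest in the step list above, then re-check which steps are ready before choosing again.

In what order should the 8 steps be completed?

Only e has no prerequisites, so it is first.
a and c are both available; a is listed earlier → a.
Now c and g have their prerequisites met. c is listed earlier, so c next.
b now also ready, so the ready set is {b, g}; b is listed earlier → b.
g is the only step now ready → g.
Ready: d and f. d is listed earlier → d.
h now also ready, so the ready set is {f, h}; f is listed earlier → f.
That leaves h as the only ready step → h.

e, a, c, b, g, d, f, h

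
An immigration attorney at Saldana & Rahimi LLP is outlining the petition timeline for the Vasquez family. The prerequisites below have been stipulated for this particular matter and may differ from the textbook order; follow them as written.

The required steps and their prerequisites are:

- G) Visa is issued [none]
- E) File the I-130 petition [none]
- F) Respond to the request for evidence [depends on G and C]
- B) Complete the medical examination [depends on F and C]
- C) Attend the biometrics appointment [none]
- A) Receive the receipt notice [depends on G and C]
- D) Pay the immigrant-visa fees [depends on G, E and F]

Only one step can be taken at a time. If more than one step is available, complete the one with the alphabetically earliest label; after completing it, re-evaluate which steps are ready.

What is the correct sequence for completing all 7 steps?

Nothing is required for C, E and G. C has the earlier label → C first.
Ready: E and G. E has the earlier label → E.
Next only G has its prerequisites met → G.
Now A and F have their prerequisites met. A has the earlier label, so A next.
Next only F has its prerequisites met → F.
Ready: B and D. B has the earlier label → B.
Next only D has its prerequisites met → D.

C, E, G, A, F, B, D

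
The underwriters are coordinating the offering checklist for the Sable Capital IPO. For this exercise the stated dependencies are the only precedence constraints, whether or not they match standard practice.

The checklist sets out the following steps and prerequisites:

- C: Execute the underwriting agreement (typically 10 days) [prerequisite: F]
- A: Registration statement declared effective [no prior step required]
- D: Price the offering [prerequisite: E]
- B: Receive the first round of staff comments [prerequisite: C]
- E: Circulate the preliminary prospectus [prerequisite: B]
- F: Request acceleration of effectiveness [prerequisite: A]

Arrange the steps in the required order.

A, F, C, B, E, D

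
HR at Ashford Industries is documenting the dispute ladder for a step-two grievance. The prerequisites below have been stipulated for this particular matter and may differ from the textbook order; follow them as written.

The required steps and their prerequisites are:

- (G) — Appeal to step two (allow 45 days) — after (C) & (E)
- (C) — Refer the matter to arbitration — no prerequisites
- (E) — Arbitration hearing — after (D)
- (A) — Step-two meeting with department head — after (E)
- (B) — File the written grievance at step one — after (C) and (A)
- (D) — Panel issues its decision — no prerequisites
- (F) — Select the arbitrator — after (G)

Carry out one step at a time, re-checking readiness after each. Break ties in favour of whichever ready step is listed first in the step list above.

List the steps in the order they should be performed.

(C), (D), (E), (G), (A), (B), (F)

(C) and (D) have no prerequisites; (C) is listed earlier, so (C) is first.
Next only (D) has its prerequisites met → (D).
Next only (E) has its prerequisites met → (E).
(G) and (A) are both available; (G) is listed earlier → (G).
(F) now also ready, so the ready set is {(A), (F)}; (A) is listed earlier → (A).
Now (B) and (F) have their prerequisites met. (B) is listed earlier, so (B) next.
(F) is the only step now ready → (F).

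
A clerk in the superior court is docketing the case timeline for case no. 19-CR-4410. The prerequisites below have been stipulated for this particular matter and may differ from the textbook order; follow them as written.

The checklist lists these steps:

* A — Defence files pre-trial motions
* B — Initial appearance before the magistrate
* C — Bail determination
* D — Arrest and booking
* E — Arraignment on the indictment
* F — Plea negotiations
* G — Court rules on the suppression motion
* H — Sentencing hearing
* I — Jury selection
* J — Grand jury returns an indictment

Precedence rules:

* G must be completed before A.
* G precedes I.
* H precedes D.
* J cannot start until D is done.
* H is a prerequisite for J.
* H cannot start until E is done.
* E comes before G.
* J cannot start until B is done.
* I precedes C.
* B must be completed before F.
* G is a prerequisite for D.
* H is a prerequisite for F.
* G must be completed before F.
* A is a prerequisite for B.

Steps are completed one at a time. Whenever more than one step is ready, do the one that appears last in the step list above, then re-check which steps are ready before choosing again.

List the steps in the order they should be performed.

E H G I D C A B J F

E is the only step with nothing outstanding, so it goes first.
Now H and G have their prerequisites met. H is listed later, so H next.
G needed E, now all done → G.
Now I, D and A have their prerequisites met. I is listed later, so I next.
C now also ready, so the ready set is {D, C, A}; D is listed later → D.
Ready: C and A. C is listed later → C.
A is the only step now ready → A.
That leaves B as the only ready step → B.
Ready: J and F. J is listed later → J.
Next only F has its prerequisites met → F.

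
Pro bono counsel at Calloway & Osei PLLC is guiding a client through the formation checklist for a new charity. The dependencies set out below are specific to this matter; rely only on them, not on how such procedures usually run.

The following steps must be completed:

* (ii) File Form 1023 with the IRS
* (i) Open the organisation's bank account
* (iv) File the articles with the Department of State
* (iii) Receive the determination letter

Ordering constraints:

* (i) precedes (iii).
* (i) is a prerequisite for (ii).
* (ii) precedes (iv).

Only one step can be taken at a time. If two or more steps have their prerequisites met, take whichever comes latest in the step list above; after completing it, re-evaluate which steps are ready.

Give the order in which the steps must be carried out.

(i) has no prerequisites → (i) first.
Ready: (iii) and (ii). (iii) is listed later → (iii).
Next only (ii) has its prerequisites met → (ii).
Next only (iv) has its prerequisites met → (iv).

(i) (iii) (ii) (iv)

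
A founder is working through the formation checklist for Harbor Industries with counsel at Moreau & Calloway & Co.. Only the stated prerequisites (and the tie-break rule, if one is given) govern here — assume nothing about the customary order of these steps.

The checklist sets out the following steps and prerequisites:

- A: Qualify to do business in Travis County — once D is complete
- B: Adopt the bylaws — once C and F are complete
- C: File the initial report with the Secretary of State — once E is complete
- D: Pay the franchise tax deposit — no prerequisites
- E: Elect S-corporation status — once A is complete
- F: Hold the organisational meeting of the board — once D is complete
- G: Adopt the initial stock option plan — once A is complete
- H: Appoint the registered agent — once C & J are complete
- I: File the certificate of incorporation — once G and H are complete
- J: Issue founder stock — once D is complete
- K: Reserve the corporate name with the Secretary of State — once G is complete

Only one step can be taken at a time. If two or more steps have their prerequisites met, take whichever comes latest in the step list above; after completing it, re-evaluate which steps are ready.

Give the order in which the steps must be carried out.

Only D has no prerequisites, so it is first.
J, F and A are all available; J is listed later → J.
Now F and A have their prerequisites met. F is listed later, so F next.
A is the only step now ready → A.
Ready: G and E. G is listed later → G.
K now also ready, so the ready set is {K, E}; K is listed later → K.
That leaves E as the only ready step → E.
C needed E, now all done → C.
Ready: H and B. H is listed later → H.
Now I and B have their prerequisites met. I is listed later, so I next.
B is the only step now ready → B.

D, J, F, A, G, K, E, C, H, I, B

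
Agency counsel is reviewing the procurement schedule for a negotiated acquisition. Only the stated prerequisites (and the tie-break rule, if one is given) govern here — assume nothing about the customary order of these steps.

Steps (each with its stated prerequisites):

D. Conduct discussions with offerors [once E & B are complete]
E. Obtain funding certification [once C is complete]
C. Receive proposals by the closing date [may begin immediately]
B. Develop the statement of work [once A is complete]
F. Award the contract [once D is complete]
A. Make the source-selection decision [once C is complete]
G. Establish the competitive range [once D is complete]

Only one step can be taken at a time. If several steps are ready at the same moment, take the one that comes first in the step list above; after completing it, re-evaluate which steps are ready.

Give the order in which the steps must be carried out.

C → E → A → B → D → F → G

C is the only step with nothing outstanding, so it goes first.
Now E and A have their prerequisites met. E is listed earlier, so E next.
A needed C, now all done → A.
B needed A, now all done → B.
Next only D has its prerequisites met → D.
Now F and G have their prerequisites met. F is listed earlier, so F next.
G needed D, now all done → G.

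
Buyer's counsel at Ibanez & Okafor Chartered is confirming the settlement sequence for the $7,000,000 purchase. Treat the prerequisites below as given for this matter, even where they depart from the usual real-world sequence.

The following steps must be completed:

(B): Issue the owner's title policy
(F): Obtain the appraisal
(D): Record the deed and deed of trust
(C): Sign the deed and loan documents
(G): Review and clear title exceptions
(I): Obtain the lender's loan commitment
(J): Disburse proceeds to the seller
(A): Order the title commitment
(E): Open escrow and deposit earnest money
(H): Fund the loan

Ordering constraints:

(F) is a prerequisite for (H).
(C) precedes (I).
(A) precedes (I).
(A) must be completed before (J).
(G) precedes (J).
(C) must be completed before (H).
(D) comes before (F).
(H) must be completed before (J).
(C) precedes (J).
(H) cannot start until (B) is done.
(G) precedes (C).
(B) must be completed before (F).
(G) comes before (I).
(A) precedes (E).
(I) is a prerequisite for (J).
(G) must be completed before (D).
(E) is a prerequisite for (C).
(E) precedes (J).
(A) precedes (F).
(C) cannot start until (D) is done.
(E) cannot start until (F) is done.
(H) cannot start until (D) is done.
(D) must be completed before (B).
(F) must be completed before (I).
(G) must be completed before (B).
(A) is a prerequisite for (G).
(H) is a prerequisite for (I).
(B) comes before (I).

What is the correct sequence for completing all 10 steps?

(A) is the only step with nothing outstanding, so it goes first.
(G) is the only step now ready → (G).
(D) needed (G), now all done → (D).
(B) needed (D) and (G), now all done → (B).
(F) needed (B), (D) and (A), now all done → (F).
(E) needed (F) and (A), now all done → (E).
(C) is the only step now ready → (C).
That leaves (H) as the only ready step → (H).
That leaves (I) as the only ready step → (I).
Next only (J) has its prerequisites met → (J).

(A) → (G) → (D) → (B) → (F) → (E) → (C) → (H) → (I) → (J)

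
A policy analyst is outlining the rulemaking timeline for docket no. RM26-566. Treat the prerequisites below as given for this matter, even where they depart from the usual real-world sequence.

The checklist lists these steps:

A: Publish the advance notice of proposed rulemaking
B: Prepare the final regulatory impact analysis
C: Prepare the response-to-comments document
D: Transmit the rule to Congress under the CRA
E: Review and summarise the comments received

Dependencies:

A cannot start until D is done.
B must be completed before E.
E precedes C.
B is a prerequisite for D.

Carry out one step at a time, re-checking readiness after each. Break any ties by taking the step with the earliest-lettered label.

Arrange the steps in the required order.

B D A E C

B is the only step with nothing outstanding, so it goes first.
D and E are both available; D has the earlier label → D.
Now A and E have their prerequisites met. A has the earlier label, so A next.
That leaves E as the only ready step → E.
C is the only step now ready → C.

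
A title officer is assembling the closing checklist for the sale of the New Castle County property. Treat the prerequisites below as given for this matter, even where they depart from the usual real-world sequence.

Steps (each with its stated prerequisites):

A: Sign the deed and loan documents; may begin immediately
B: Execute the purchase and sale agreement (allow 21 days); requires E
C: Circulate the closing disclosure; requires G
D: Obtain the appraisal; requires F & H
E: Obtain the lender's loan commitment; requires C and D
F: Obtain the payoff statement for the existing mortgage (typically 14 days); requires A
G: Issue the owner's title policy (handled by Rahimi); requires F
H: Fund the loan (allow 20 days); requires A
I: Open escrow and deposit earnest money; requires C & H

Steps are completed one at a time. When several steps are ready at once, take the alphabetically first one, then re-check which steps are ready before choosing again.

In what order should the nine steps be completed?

A has no prerequisites → A first.
Ready: F and H. F has the earlier label → F.
Ready: G and H. G has the earlier label → G.
Now C and H have their prerequisites met. C has the earlier label, so C next.
H needed A, now all done → H.
D and I are both available; D has the earlier label → D.
Now E and I have their prerequisites met. E has the earlier label, so E next.
B now also ready, so the ready set is {B, I}; B has the earlier label → B.
I needed C and H, now all done → I.

A, F, G, C, H, D, E, B, I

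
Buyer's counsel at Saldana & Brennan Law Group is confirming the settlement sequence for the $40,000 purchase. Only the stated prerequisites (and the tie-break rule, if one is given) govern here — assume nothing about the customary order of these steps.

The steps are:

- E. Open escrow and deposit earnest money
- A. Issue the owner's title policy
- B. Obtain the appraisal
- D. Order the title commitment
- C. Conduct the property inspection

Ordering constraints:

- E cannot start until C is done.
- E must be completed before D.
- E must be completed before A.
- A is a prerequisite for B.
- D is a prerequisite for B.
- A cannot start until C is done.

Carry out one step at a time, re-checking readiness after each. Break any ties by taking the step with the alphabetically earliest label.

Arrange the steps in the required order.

C is the only step with nothing outstanding, so it goes first.
E is the only step now ready → E.
A and D are both available; A has the earlier label → A.
That leaves D as the only ready step → D.
Next only B has its prerequisites met → B.

C → E → A → D → B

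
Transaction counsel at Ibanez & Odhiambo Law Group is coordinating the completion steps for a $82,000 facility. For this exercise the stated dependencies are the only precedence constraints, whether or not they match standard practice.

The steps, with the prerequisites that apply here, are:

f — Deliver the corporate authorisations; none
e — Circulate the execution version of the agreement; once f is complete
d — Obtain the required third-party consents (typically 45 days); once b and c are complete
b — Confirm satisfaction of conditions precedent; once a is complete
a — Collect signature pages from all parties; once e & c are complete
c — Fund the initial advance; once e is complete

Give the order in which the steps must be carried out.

f has no prerequisites → f first.
e needed f, now all done → e.
c is the only step now ready → c.
a needed e and c, now all done → a.
b is the only step now ready → b.
Next only d has its prerequisites met → d.

f, e, c, a, b, d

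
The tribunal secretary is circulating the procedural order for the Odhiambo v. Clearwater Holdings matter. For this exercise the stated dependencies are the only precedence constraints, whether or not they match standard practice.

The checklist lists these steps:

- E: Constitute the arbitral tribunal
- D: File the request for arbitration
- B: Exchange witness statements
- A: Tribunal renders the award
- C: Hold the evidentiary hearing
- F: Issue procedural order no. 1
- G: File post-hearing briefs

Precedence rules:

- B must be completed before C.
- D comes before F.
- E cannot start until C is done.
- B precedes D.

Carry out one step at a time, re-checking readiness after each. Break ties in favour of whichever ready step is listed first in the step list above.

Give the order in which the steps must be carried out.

B → D → A → C → E → F → G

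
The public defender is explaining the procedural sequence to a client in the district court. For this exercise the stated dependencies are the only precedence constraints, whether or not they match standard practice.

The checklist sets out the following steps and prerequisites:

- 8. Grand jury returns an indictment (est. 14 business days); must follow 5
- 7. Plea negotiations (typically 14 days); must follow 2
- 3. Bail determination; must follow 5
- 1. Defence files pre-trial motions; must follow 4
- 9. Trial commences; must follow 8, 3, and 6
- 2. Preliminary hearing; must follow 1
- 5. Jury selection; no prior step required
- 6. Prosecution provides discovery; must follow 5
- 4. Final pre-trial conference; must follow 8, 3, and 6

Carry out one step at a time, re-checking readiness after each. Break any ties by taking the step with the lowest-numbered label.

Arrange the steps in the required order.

5 → 3 → 6 → 8 → 4 → 1 → 2 → 7 → 9

5 has no prerequisites → 5 first.
Now 3, 6 and 8 have their prerequisites met. 3 has the earlier label, so 3 next.
6 and 8 are both available; 6 has the earlier label → 6.
Next only 8 has its prerequisites met → 8.
4 and 9 are both available; 4 has the earlier label → 4.
1 now also ready, so the ready set is {1, 9}; 1 has the earlier label → 1.
Ready: 2 and 9. 2 has the earlier label → 2.
Now 7 and 9 have their prerequisites met. 7 has the earlier label, so 7 next.
Next only 9 has its prerequisites met → 9.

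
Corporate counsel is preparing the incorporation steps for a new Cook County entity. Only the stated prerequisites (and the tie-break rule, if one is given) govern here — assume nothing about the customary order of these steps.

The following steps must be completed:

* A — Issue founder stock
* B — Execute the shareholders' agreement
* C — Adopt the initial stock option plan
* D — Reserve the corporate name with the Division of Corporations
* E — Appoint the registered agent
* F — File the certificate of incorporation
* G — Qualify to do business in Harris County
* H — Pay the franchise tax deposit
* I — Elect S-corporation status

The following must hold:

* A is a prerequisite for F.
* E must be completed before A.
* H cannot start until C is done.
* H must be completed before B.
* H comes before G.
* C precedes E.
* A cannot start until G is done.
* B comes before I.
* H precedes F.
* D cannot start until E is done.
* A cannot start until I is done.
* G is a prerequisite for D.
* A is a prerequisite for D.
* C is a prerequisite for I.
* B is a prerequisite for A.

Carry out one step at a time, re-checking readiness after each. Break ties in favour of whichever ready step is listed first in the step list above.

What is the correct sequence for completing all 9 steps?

C, E, H, B, G, I, A, D, F

Only C has no prerequisites, so it is first.
Ready: E and H. E is listed earlier → E.
Next only H has its prerequisites met → H.
Now B and G have their prerequisites met. B is listed earlier, so B next.
I now also ready, so the ready set is {G, I}; G is listed earlier → G.
I needed B and C, now all done → I.
A is the only step now ready → A.
Now D and F have their prerequisites met. D is listed earlier, so D next.
That leaves F as the only ready step → F.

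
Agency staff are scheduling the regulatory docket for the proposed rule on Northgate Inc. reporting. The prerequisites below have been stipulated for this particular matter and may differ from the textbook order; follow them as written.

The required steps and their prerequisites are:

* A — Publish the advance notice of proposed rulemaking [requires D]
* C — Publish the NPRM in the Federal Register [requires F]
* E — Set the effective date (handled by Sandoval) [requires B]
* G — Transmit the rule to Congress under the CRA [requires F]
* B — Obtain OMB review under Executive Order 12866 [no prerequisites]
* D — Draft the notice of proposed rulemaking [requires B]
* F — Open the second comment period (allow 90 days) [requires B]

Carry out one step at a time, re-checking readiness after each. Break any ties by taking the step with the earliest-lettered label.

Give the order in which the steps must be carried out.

Only B has no prerequisites, so it is first.
Ready: D, E and F. D has the earlier label → D.
Now A, E and F have their prerequisites met. A has the earlier label, so A next.
Now E and F have their prerequisites met. E has the earlier label, so E next.
That leaves F as the only ready step → F.
C and G are both available; C has the earlier label → C.
That leaves G as the only ready step → G.

B D A E F C G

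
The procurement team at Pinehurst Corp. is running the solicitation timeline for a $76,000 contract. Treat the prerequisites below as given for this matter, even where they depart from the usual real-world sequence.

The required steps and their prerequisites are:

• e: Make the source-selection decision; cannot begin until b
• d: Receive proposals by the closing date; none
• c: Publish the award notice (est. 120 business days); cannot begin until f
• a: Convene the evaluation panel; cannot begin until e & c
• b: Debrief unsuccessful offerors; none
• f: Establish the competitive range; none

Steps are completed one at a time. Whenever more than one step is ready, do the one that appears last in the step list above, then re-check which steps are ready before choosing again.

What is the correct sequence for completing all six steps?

Nothing is required for f, b and d. f is listed later → f first.
Now b, c and d have their prerequisites met. b is listed later, so b next.
Ready: c, d and e. c is listed later → c.
Ready: d and e. d is listed later → d.
That leaves e as the only ready step → e.
That leaves a as the only ready step → a.

f, b, c, d, e, a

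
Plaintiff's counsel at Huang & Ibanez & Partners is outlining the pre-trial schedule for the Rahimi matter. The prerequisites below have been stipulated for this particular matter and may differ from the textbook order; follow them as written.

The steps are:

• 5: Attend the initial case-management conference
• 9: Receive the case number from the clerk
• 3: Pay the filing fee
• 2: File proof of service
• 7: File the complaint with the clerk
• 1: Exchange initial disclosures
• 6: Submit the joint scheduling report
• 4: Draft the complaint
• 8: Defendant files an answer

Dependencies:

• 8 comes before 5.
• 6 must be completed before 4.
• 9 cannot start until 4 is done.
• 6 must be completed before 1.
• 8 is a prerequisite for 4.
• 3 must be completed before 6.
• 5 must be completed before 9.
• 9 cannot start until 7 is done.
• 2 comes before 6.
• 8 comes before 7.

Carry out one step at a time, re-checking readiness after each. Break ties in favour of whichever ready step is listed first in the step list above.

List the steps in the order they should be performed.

3, 2, 6, 1, 8, 5, 7, 4, 9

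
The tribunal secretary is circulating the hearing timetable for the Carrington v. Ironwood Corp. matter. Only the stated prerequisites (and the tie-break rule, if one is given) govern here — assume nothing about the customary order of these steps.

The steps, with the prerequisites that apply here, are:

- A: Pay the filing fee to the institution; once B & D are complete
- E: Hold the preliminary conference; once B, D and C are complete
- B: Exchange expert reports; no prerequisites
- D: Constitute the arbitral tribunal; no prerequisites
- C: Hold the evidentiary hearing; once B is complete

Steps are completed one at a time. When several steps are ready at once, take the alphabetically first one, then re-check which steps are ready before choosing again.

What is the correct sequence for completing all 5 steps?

B and D have no prerequisites; B has the earlier label, so B is first.
C now also ready, so the ready set is {C, D}; C has the earlier label → C.
D is the only step now ready → D.
A and E are both available; A has the earlier label → A.
E needed B, C and D, now all done → E.

B, C, D, A, E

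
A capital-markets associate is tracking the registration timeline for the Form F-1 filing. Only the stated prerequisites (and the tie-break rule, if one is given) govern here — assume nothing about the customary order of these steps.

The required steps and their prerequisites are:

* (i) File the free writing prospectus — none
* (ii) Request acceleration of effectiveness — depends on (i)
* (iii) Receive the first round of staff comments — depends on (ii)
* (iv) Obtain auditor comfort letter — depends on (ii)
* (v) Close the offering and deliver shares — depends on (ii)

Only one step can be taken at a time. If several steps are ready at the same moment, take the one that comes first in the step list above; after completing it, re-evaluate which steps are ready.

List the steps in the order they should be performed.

(i) (ii) (iii) (iv) (v)

(i) has no prerequisites → (i) first.
Next only (ii) has its prerequisites met → (ii).
(iii), (iv) and (v) are all available; (iii) is listed earlier → (iii).
Now (iv) and (v) have their prerequisites met. (iv) is listed earlier, so (iv) next.
(v) is the only step now ready → (v).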